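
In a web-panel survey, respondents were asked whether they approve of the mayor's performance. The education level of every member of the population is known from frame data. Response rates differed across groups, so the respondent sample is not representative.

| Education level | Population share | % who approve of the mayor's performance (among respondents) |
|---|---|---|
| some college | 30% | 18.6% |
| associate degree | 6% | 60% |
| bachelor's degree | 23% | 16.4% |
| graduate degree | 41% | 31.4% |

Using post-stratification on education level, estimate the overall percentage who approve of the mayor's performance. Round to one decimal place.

25.8%

Each cell contributes population-share × respondent value:
  some college: 0.3 × 18.6 = 5.58
  associate degree: 0.06 × 60 = 3.6
  bachelor's degree: 0.23 × 16.4 = 3.772
  graduate degree: 0.41 × 31.4 = 12.874
Post-stratified estimate = 25.826 → 25.8%.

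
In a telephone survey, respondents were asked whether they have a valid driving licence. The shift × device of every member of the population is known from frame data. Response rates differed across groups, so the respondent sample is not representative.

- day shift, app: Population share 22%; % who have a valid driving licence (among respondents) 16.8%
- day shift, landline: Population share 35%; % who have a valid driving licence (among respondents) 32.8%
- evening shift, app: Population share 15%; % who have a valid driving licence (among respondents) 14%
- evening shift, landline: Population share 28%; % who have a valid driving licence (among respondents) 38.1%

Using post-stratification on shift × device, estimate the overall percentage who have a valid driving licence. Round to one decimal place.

Each cell contributes population-share × respondent value:
  day shift, app: 0.22 × 16.8 = 3.696
  day shift, landline: 0.35 × 32.8 = 11.48
  evening shift, app: 0.15 × 14 = 2.1
  evening shift, landline: 0.28 × 38.1 = 10.668
Post-stratified estimate = 27.944 → 27.9%.

27.9%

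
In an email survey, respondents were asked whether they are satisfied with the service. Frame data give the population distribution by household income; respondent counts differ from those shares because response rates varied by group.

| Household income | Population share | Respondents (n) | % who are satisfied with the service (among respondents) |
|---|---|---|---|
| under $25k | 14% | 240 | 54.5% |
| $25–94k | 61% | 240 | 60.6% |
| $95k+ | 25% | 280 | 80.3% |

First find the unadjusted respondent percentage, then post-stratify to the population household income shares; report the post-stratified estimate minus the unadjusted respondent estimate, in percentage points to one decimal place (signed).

Without adjustment, the pooled respondent share is:
  (240/760)×54.5 + (240/760)×60.6 + (280/760)×80.3 = 65.9316%
Post-stratified estimate weights by population shares:
  0.14×54.5 + 0.61×60.6 + 0.25×80.3 = 64.671%
Difference = 64.671 − 65.9316 = -1.2606 pp.

-1.3 percentage points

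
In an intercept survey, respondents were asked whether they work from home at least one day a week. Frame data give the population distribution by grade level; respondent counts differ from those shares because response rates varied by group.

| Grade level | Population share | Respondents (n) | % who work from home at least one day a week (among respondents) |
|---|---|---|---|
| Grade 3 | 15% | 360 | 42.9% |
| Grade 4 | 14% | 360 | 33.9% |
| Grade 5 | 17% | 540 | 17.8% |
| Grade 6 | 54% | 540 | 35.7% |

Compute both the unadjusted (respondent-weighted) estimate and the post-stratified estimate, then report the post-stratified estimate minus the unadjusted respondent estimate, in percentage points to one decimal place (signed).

Without adjustment, the pooled respondent share is:
  (360/1800)×42.9 + (360/1800)×33.9 + (540/1800)×17.8 + (540/1800)×35.7 = 31.41%
Reweighting by population grade level shares:
  0.15×42.9 + 0.14×33.9 + 0.17×17.8 + 0.54×35.7 = 33.485%
Difference = 33.485 − 31.41 = 2.075 pp.

+2.1 percentage points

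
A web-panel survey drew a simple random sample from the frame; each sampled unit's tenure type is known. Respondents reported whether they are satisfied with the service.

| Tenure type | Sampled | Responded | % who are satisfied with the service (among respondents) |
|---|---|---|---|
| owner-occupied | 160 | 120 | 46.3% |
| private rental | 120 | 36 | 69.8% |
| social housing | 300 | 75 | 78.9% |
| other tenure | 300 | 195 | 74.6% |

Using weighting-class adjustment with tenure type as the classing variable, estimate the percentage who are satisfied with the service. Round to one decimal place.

Response rates by class: owner-occupied 120/160 = 75%, private rental 36/120 = 30%, social housing 75/300 = 25%, other tenure 195/300 = 65%.
Each respondent's weight = sampled/responded in their class; summing within a class gives n_sampled, so:
  owner-occupied: 160 × 46.3 = 7408
  private rental: 120 × 69.8 = 8376
  social housing: 300 × 78.9 = 23,670
  other tenure: 300 × 74.6 = 22,380
Adjusted estimate = 61,834 / 880 = 70.2659 → 70.3%.

70.3%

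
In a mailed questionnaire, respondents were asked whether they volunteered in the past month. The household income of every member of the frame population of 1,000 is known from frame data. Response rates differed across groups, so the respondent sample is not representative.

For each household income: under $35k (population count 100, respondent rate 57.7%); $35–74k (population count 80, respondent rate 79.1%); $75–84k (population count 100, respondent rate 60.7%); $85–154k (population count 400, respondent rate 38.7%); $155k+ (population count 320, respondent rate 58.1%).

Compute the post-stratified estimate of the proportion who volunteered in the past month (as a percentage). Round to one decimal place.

52.2%

Reweight to the known household income distribution:
  under $35k: (100/1,000) × 57.7 = 5.77
  $35–74k: (80/1,000) × 79.1 = 6.328
  $75–84k: (100/1,000) × 60.7 = 6.07
  $85–154k: (400/1,000) × 38.7 = 15.48
  $155k+: (320/1,000) × 58.1 = 18.592
Post-stratified estimate = 52.24 → 52.2%.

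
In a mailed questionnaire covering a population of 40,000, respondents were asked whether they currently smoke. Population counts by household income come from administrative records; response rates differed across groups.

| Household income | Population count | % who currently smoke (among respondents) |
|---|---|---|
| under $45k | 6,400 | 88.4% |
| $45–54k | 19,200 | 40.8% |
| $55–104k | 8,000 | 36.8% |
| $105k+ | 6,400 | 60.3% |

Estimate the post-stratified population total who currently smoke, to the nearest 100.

20,300

Apply each group's respondent rate to its population count:
  under $45k: 6,400 × 88.4% = 5657.6
  $45–54k: 19,200 × 40.8% = 7833.6
  $55–104k: 8,000 × 36.8% = 2944
  $105k+: 6,400 × 60.3% = 3859.2
Estimated total = 20294.4 → 20,300.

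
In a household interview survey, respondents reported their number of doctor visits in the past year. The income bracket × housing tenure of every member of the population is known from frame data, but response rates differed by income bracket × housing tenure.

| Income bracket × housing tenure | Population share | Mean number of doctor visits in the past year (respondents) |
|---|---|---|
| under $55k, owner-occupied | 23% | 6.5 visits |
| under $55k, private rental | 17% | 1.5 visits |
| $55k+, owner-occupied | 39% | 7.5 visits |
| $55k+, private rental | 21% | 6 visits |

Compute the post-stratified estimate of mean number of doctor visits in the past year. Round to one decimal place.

Weight each group's respondent value by its population share:
  under $55k, owner-occupied: 0.23 × 6.5 = 1.495
  under $55k, private rental: 0.17 × 1.5 = 0.255
  $55k+, owner-occupied: 0.39 × 7.5 = 2.925
  $55k+, private rental: 0.21 × 6 = 1.26
Post-stratified estimate = 5.935 → 5.9.

5.9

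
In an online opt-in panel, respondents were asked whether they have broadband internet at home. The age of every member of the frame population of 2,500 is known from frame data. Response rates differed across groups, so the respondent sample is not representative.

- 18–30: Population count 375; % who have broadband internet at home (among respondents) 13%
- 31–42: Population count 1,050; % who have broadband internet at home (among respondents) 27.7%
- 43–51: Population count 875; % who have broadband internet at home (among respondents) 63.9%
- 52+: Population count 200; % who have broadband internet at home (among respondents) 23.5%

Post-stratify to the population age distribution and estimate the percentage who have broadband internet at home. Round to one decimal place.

Weight each group's respondent value by its population share:
  18–30: (375/2,500) × 13 = 1.95
  31–42: (1,050/2,500) × 27.7 = 11.634
  43–51: (875/2,500) × 63.9 = 22.365
  52+: (200/2,500) × 23.5 = 1.88
Post-stratified estimate = 37.829 → 37.8%.

37.8%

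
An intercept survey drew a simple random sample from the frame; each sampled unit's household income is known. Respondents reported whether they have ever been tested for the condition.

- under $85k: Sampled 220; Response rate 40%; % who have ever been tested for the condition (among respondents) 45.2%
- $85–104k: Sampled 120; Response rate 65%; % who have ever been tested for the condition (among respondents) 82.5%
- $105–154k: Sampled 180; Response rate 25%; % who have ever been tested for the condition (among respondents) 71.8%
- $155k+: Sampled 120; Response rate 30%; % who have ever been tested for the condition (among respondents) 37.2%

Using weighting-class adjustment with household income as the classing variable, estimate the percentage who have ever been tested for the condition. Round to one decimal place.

58.2%

Weighting each respondent by the inverse class response rate inflates each class back to its sampled size, so the class weight is n_sampled:
  under $85k: 220 × 45.2 = 9944
  $85–104k: 120 × 82.5 = 9900
  $105–154k: 180 × 71.8 = 12,924
  $155k+: 120 × 37.2 = 4464
Adjusted estimate = 37,232 / 640 = 58.175 → 58.2%.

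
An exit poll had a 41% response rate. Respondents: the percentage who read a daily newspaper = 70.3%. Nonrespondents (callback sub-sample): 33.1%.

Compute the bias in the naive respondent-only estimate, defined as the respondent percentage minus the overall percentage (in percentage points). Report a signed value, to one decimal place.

Nonresponse fraction = 1 − 0.41 = 0.59.
Bias = (nonresponse fraction) × (respondent percentage − nonrespondent percentage)
     = 0.59 × (70.3 − 33.1) = 0.59 × 37.2 = 21.948.

+21.9 percentage points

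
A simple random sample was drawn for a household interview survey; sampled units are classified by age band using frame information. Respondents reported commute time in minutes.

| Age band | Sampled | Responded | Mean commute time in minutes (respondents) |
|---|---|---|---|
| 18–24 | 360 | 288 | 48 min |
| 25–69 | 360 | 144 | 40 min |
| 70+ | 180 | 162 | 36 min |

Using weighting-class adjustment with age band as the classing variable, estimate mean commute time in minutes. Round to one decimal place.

42.4

Class response rates: 18–24 288/360 = 80%, 25–69 144/360 = 40%, 70+ 162/180 = 90%.
Each respondent's weight = sampled/responded in their class; summing within a class gives n_sampled, so:
  18–24: 360 × 48 = 17,280
  25–69: 360 × 40 = 14,400
  70+: 180 × 36 = 6480
Adjusted estimate = 38,160 / 900 = 42.4 → 42.4.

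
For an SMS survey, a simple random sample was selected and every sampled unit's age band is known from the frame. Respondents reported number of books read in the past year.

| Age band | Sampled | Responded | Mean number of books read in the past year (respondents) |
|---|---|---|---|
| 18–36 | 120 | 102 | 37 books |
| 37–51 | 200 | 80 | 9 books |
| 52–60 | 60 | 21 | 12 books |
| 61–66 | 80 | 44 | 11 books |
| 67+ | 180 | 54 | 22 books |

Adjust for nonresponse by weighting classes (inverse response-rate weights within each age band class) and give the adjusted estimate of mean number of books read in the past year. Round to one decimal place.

18.4

Response rates by class: 18–36 102/120 = 85%, 37–51 80/200 = 40%, 52–60 21/60 = 35%, 61–66 44/80 = 55%, 67+ 54/180 = 30%.
With weight = n_sampled/n_responded per class, the weighted class total is n_sampled:
  18–36: 120 × 37 = 4440
  37–51: 200 × 9 = 1800
  52–60: 60 × 12 = 720
  61–66: 80 × 11 = 880
  67+: 180 × 22 = 3960
Adjusted estimate = 11,800 / 640 = 18.4375 → 18.4.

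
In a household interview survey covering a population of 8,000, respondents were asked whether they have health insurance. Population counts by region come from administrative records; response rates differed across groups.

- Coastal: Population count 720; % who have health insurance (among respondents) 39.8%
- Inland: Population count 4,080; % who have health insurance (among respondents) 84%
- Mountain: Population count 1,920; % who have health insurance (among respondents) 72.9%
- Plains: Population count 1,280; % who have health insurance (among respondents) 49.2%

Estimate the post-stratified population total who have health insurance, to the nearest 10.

Estimated count per cell = population count × respondent percentage:
  Coastal: 720 × 39.8% = 286.56
  Inland: 4,080 × 84% = 3427.2
  Mountain: 1,920 × 72.9% = 1399.68
  Plains: 1,280 × 49.2% = 629.76
Estimated total = 5743.2 → 5,740.

5,740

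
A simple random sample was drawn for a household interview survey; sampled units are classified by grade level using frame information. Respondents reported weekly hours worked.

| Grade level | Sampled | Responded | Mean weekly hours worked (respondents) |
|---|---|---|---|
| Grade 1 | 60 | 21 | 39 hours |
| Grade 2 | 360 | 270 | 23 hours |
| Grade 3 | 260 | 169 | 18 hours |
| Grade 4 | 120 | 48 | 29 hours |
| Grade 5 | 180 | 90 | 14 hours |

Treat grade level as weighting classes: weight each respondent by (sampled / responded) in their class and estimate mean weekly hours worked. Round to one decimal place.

21.7

Class response rates: Grade 1 21/60 = 35%, Grade 2 270/360 = 75%, Grade 3 169/260 = 65%, Grade 4 48/120 = 40%, Grade 5 90/180 = 50%.
Each respondent's weight = sampled/responded in their class; summing within a class gives n_sampled, so:
  Grade 1: 60 × 39 = 2340
  Grade 2: 360 × 23 = 8280
  Grade 3: 260 × 18 = 4680
  Grade 4: 120 × 29 = 3480
  Grade 5: 180 × 14 = 2520
Adjusted estimate = 21,300 / 980 = 21.7347 → 21.7.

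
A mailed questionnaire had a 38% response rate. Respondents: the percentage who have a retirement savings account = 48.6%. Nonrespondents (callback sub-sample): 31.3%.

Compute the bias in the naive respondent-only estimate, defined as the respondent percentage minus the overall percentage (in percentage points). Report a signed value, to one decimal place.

+10.7 percentage points

Nonresponse fraction = 1 − 0.38 = 0.62.
Bias = (nonresponse fraction) × (respondent percentage − nonrespondent percentage)
     = 0.62 × (48.6 − 31.3) = 0.62 × 17.3 = 10.726.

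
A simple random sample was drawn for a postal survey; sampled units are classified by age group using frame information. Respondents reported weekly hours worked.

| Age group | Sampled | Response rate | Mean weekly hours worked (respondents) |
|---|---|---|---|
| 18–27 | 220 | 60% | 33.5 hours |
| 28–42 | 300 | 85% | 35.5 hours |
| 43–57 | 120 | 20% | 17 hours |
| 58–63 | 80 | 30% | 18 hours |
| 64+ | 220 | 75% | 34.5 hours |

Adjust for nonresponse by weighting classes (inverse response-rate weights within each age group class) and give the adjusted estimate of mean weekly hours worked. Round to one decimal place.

With weight = n_sampled/n_responded per class, the weighted class total is n_sampled:
  18–27: 220 × 33.5 = 7370
  28–42: 300 × 35.5 = 10,650
  43–57: 120 × 17 = 2040
  58–63: 80 × 18 = 1440
  64+: 220 × 34.5 = 7590
Adjusted estimate = 29,090 / 940 = 30.9468 → 30.9.

30.9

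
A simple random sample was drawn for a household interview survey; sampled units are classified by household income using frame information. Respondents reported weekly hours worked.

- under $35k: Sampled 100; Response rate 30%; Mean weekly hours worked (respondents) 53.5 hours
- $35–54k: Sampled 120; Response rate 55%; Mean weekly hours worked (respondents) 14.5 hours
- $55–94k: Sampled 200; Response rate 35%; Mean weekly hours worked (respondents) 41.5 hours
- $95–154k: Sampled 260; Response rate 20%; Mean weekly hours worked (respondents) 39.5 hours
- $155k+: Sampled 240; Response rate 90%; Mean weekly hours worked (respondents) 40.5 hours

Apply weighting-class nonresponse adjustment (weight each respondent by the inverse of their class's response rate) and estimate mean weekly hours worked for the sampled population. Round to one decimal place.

38.5

Each respondent's weight = sampled/responded in their class; summing within a class gives n_sampled, so:
  under $35k: 100 × 53.5 = 5350
  $35–54k: 120 × 14.5 = 1740
  $55–94k: 200 × 41.5 = 8300
  $95–154k: 260 × 39.5 = 10,270
  $155k+: 240 × 40.5 = 9720
Adjusted estimate = 35,380 / 920 = 38.4565 → 38.5.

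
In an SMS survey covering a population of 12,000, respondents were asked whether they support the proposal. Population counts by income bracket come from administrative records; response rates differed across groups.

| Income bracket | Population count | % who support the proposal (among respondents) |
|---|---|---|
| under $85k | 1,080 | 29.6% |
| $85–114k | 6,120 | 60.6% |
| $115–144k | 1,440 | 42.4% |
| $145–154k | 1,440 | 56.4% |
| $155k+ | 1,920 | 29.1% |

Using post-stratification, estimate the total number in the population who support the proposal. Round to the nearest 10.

Estimated count per cell = population count × respondent percentage:
  under $85k: 1,080 × 29.6% = 319.68
  $85–114k: 6,120 × 60.6% = 3708.72
  $115–144k: 1,440 × 42.4% = 610.56
  $145–154k: 1,440 × 56.4% = 812.16
  $155k+: 1,920 × 29.1% = 558.72
Estimated total = 6009.84 → 6,010.

6,010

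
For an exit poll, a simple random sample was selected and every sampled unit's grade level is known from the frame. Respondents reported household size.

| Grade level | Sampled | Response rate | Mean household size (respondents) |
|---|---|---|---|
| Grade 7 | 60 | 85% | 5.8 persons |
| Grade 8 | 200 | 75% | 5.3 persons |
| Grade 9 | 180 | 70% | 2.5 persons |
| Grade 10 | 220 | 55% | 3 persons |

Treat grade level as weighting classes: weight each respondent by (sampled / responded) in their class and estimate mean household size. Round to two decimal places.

3.82

With weight = n_sampled/n_responded per class, the weighted class total is n_sampled:
  Grade 7: 60 × 5.8 = 348
  Grade 8: 200 × 5.3 = 1060
  Grade 9: 180 × 2.5 = 450
  Grade 10: 220 × 3 = 660
Adjusted estimate = 2518 / 660 = 3.81515 → 3.82.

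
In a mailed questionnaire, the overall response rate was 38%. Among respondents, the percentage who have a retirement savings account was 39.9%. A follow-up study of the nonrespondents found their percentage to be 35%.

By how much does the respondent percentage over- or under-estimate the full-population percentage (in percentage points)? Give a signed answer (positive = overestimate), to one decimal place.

Nonresponse fraction = 1 − 0.38 = 0.62.
Bias = (nonresponse fraction) × (respondent percentage − nonrespondent percentage)
     = 0.62 × (39.9 − 35) = 0.62 × 4.9 = 3.038.

+3.0 percentage points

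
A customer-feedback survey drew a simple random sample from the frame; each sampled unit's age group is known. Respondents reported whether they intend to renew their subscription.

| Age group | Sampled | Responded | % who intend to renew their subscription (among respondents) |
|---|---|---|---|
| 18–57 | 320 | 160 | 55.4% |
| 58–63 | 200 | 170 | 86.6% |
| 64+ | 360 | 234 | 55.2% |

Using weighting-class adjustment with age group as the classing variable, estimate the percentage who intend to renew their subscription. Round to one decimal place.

Response rates by class: 18–57 160/320 = 50%, 58–63 170/200 = 85%, 64+ 234/360 = 65%.
Each respondent's weight = sampled/responded in their class; summing within a class gives n_sampled, so:
  18–57: 320 × 55.4 = 17,728
  58–63: 200 × 86.6 = 17,320
  64+: 360 × 55.2 = 19,872
Adjusted estimate = 54,920 / 880 = 62.4091 → 62.4%.

62.4%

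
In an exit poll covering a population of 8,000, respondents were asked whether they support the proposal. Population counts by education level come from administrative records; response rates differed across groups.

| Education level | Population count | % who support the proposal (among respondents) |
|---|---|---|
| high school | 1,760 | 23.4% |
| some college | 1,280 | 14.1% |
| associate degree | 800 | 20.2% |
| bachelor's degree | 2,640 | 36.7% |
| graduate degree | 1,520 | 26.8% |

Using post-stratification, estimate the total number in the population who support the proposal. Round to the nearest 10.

Estimated count per cell = population count × respondent percentage:
  high school: 1,760 × 23.4% = 411.84
  some college: 1,280 × 14.1% = 180.48
  associate degree: 800 × 20.2% = 161.6
  bachelor's degree: 2,640 × 36.7% = 968.88
  graduate degree: 1,520 × 26.8% = 407.36
Estimated total = 2130.16 → 2,130.

2,130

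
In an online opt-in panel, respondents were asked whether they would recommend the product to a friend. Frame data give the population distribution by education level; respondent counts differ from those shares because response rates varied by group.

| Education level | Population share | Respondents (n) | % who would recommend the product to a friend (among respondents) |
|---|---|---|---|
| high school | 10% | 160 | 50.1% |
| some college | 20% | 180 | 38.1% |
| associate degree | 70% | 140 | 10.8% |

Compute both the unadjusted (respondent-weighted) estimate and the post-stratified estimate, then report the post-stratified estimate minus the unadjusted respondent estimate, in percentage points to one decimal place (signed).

Without adjustment, the pooled respondent share is:
  (160/480)×50.1 + (180/480)×38.1 + (140/480)×10.8 = 34.1375%
Post-stratifying to population shares instead:
  0.1×50.1 + 0.2×38.1 + 0.7×10.8 = 20.19%
Difference = 20.19 − 34.1375 = -13.9475 pp.

-13.9 percentage points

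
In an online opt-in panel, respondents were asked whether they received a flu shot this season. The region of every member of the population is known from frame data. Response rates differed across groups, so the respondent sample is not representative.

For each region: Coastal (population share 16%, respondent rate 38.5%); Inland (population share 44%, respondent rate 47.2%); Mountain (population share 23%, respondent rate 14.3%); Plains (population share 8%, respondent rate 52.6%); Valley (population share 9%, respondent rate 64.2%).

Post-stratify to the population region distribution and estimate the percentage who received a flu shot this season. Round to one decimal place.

40.2%

Each cell contributes population-share × respondent value:
  Coastal: 0.16 × 38.5 = 6.16
  Inland: 0.44 × 47.2 = 20.768
  Mountain: 0.23 × 14.3 = 3.289
  Plains: 0.08 × 52.6 = 4.208
  Valley: 0.09 × 64.2 = 5.778
Post-stratified estimate = 40.203 → 40.2%.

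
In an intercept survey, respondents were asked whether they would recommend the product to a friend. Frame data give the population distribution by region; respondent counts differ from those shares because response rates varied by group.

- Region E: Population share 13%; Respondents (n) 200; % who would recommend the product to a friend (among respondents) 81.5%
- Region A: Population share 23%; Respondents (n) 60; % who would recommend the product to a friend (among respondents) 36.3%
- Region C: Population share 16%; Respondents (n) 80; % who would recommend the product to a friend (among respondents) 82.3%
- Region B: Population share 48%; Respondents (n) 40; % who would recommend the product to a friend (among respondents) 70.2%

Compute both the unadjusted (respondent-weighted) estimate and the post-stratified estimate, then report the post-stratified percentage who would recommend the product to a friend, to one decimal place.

65.8%

Without adjustment, the pooled respondent share is:
  (200/380)×81.5 + (60/380)×36.3 + (80/380)×82.3 + (40/380)×70.2 = 73.3421%
Reweighting by population region shares:
  0.13×81.5 + 0.23×36.3 + 0.16×82.3 + 0.48×70.2 = 65.808%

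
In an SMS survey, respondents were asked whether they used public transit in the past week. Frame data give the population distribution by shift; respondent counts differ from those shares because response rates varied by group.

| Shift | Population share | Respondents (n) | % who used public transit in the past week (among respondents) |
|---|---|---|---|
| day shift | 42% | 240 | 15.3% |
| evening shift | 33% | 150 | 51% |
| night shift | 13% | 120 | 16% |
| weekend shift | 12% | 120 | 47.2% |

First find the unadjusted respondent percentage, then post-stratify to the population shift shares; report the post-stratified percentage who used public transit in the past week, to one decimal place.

31.0%

Without adjustment, the pooled respondent share is:
  (240/630)×15.3 + (150/630)×51 + (120/630)×16 + (120/630)×47.2 = 30.0095%
Post-stratified estimate weights by population shares:
  0.42×15.3 + 0.33×51 + 0.13×16 + 0.12×47.2 = 31%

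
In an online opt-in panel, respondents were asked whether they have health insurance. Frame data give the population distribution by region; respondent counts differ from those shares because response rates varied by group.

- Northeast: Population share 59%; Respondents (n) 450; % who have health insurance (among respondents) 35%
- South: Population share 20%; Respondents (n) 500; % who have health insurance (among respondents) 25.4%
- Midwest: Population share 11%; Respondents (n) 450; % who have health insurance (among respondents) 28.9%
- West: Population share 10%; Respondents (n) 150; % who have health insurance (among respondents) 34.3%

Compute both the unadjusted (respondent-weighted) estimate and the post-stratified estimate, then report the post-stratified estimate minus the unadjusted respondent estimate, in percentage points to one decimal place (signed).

Naive respondent-only estimate (weights = respondent counts):
  (450/1550)×35 + (500/1550)×25.4 + (450/1550)×28.9 + (150/1550)×34.3 = 30.0645%
Post-stratified estimate weights by population shares:
  0.59×35 + 0.2×25.4 + 0.11×28.9 + 0.1×34.3 = 32.339%
Difference = 32.339 − 30.0645 = 2.2745 pp.

+2.3 percentage points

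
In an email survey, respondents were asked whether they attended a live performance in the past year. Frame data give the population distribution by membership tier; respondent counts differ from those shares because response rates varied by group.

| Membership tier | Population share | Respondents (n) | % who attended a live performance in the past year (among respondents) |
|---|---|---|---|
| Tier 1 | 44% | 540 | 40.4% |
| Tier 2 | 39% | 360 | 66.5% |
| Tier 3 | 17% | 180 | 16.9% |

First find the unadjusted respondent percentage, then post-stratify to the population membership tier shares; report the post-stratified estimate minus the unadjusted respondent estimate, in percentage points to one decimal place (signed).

+1.4 percentage points

Without adjustment, the pooled respondent share is:
  (540/1080)×40.4 + (360/1080)×66.5 + (180/1080)×16.9 = 45.1833%
Post-stratified estimate weights by population shares:
  0.44×40.4 + 0.39×66.5 + 0.17×16.9 = 46.584%
Difference = 46.584 − 45.1833 = 1.4007 pp.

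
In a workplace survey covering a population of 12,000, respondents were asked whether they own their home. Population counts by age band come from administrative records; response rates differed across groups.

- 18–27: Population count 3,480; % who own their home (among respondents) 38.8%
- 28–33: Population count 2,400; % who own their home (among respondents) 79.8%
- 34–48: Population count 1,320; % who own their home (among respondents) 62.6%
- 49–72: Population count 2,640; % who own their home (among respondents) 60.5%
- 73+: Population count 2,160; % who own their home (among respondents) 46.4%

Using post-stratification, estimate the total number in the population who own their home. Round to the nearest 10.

Each cell contributes its population count × the respondent rate:
  18–27: 3,480 × 38.8% = 1350.24
  28–33: 2,400 × 79.8% = 1915.2
  34–48: 1,320 × 62.6% = 826.32
  49–72: 2,640 × 60.5% = 1597.2
  73+: 2,160 × 46.4% = 1002.24
Estimated total = 6691.2 → 6,690.

6,690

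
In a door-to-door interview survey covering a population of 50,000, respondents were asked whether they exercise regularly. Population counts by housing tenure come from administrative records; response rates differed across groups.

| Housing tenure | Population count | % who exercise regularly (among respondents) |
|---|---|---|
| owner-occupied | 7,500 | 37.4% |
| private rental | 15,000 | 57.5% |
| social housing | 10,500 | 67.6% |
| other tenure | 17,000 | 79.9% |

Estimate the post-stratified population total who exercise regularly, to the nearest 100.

32,100

Estimated count per cell = population count × respondent percentage:
  owner-occupied: 7,500 × 37.4% = 2805
  private rental: 15,000 × 57.5% = 8625
  social housing: 10,500 × 67.6% = 7098
  other tenure: 17,000 × 79.9% = 13,583
Estimated total = 32,111 → 32,100.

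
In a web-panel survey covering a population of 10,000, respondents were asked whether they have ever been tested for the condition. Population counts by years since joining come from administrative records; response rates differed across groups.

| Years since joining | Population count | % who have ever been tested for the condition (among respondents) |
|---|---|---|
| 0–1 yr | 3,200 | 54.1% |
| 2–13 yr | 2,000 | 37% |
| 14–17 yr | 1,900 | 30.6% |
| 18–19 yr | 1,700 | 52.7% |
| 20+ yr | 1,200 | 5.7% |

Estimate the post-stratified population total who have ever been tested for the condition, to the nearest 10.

4,020

Estimated count per cell = population count × respondent percentage:
  0–1 yr: 3,200 × 54.1% = 1731.2
  2–13 yr: 2,000 × 37% = 740
  14–17 yr: 1,900 × 30.6% = 581.4
  18–19 yr: 1,700 × 52.7% = 895.9
  20+ yr: 1,200 × 5.7% = 68.4
Estimated total = 4016.9 → 4,020.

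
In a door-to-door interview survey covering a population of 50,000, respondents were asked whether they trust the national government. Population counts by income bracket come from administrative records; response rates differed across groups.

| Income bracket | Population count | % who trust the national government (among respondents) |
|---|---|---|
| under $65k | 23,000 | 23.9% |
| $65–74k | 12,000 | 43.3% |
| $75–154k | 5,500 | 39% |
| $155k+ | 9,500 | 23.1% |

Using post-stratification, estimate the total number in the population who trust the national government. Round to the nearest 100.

Each cell contributes its population count × the respondent rate:
  under $65k: 23,000 × 23.9% = 5497
  $65–74k: 12,000 × 43.3% = 5196
  $75–154k: 5,500 × 39% = 2145
  $155k+: 9,500 × 23.1% = 2194.5
Estimated total = 15032.5 → 15,000.

15,000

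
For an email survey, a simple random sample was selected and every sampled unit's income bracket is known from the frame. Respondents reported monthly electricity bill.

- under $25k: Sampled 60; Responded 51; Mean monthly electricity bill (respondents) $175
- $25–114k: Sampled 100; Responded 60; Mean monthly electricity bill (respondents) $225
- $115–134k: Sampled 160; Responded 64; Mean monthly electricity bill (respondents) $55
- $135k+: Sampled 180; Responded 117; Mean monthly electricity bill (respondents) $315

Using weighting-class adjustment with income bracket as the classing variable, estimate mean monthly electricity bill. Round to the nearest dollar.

Response rates by class: under $25k 51/60 = 85%, $25–114k 60/100 = 60%, $115–134k 64/160 = 40%, $135k+ 117/180 = 65%.
With weight = n_sampled/n_responded per class, the weighted class total is n_sampled:
  under $25k: 60 × 175 = 10,500
  $25–114k: 100 × 225 = 22,500
  $115–134k: 160 × 55 = 8800
  $135k+: 180 × 315 = 56,700
Adjusted estimate = 98,500 / 500 = 197 → $197.

$197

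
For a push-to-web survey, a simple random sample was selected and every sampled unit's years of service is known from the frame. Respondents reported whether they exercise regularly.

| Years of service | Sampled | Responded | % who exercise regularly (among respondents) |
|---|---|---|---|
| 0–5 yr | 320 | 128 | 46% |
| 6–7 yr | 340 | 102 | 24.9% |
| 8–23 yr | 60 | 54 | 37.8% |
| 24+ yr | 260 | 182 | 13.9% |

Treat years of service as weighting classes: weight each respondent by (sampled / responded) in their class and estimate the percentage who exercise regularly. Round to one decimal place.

Response rates by class: 0–5 yr 128/320 = 40%, 6–7 yr 102/340 = 30%, 8–23 yr 54/60 = 90%, 24+ yr 182/260 = 70%.
With weight = n_sampled/n_responded per class, the weighted class total is n_sampled:
  0–5 yr: 320 × 46 = 14,720
  6–7 yr: 340 × 24.9 = 8466
  8–23 yr: 60 × 37.8 = 2268
  24+ yr: 260 × 13.9 = 3614
Adjusted estimate = 29,068 / 980 = 29.6612 → 29.7%.

29.7%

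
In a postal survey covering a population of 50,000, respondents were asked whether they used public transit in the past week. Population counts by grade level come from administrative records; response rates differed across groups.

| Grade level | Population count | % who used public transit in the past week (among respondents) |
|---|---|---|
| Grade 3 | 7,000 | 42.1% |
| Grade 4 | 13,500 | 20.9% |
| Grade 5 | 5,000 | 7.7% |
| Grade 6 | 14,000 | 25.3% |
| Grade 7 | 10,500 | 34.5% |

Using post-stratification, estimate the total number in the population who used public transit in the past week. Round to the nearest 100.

Estimated count per cell = population count × respondent percentage:
  Grade 3: 7,000 × 42.1% = 2947
  Grade 4: 13,500 × 20.9% = 2821.5
  Grade 5: 5,000 × 7.7% = 385
  Grade 6: 14,000 × 25.3% = 3542
  Grade 7: 10,500 × 34.5% = 3622.5
Estimated total = 13,318 → 13,300.

13,300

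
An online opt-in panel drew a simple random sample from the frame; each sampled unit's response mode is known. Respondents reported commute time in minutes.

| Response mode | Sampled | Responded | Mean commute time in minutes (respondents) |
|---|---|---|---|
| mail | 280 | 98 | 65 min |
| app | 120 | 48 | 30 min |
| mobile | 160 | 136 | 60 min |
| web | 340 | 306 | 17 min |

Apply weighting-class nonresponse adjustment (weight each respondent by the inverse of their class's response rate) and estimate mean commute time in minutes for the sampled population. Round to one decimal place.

41.3

Class response rates: mail 98/280 = 35%, app 48/120 = 40%, mobile 136/160 = 85%, web 306/340 = 90%.
Inverse-response-rate weighting restores each class to its sampled count, so class totals weight by n_sampled:
  mail: 280 × 65 = 18,200
  app: 120 × 30 = 3600
  mobile: 160 × 60 = 9600
  web: 340 × 17 = 5780
Adjusted estimate = 37,180 / 900 = 41.3111 → 41.3.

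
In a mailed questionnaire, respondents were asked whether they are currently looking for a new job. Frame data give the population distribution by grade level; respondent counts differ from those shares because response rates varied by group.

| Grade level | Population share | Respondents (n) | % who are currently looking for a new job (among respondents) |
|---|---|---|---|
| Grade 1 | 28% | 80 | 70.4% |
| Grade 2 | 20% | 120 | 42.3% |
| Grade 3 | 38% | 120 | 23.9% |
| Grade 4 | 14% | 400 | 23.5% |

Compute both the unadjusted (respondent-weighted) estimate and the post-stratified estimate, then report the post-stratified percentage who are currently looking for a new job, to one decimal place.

Naive respondent-only estimate (weights = respondent counts):
  (80/720)×70.4 + (120/720)×42.3 + (120/720)×23.9 + (400/720)×23.5 = 31.9111%
Post-stratifying to population shares instead:
  0.28×70.4 + 0.2×42.3 + 0.38×23.9 + 0.14×23.5 = 40.544%

40.5%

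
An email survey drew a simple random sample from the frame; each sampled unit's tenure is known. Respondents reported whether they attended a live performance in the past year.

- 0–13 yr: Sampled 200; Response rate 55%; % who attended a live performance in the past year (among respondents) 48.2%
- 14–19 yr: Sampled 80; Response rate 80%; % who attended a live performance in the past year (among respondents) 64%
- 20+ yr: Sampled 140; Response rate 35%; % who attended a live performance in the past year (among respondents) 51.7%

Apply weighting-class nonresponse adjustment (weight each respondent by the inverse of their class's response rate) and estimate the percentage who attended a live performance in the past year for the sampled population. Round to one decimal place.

With weight = n_sampled/n_responded per class, the weighted class total is n_sampled:
  0–13 yr: 200 × 48.2 = 9640
  14–19 yr: 80 × 64 = 5120
  20+ yr: 140 × 51.7 = 7238
Adjusted estimate = 21,998 / 420 = 52.3762 → 52.4%.

52.4%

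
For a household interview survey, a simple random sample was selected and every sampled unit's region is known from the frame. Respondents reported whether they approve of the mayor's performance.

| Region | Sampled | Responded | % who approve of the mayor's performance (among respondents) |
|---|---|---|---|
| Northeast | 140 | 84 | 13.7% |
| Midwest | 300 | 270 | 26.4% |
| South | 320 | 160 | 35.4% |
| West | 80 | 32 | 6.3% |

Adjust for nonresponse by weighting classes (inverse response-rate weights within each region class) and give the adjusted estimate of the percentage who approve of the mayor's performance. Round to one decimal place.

Response rates by class: Northeast 84/140 = 60%, Midwest 270/300 = 90%, South 160/320 = 50%, West 32/80 = 40%.
Each respondent's weight = sampled/responded in their class; summing within a class gives n_sampled, so:
  Northeast: 140 × 13.7 = 1918
  Midwest: 300 × 26.4 = 7920
  South: 320 × 35.4 = 11,328
  West: 80 × 6.3 = 504
Adjusted estimate = 21,670 / 840 = 25.7976 → 25.8%.

25.8%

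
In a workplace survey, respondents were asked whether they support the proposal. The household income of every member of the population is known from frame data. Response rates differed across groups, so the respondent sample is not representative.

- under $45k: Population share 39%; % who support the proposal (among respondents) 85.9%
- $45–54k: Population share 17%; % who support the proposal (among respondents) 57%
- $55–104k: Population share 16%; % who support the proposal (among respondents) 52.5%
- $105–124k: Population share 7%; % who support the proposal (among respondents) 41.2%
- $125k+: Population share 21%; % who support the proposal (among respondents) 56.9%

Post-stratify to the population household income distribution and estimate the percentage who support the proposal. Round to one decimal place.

Reweight to the known household income distribution:
  under $45k: 0.39 × 85.9 = 33.501
  $45–54k: 0.17 × 57 = 9.69
  $55–104k: 0.16 × 52.5 = 8.4
  $105–124k: 0.07 × 41.2 = 2.884
  $125k+: 0.21 × 56.9 = 11.949
Post-stratified estimate = 66.424 → 66.4%.

66.4%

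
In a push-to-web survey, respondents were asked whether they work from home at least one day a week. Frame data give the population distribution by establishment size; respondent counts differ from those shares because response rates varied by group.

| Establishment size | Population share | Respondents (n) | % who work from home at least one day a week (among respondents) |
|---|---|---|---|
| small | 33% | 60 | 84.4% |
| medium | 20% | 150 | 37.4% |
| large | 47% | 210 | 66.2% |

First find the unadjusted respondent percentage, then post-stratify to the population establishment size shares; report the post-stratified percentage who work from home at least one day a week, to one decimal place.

Without adjustment, the pooled respondent share is:
  (60/420)×84.4 + (150/420)×37.4 + (210/420)×66.2 = 58.5143%
Reweighting by population establishment size shares:
  0.33×84.4 + 0.2×37.4 + 0.47×66.2 = 66.446%

66.4%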